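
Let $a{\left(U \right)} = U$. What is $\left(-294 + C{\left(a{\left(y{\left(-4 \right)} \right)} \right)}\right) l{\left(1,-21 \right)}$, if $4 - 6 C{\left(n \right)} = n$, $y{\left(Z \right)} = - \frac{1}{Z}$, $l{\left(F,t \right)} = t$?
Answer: $\frac{49287}{8} \approx 6160.9$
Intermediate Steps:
$C{\left(n \right)} = \frac{2}{3} - \frac{n}{6}$
$\left(-294 + C{\left(a{\left(y{\left(-4 \right)} \right)} \right)}\right) l{\left(1,-21 \right)} = \left(-294 + \left(\frac{2}{3} - \frac{\left(-1\right) \frac{1}{-4}}{6}\right)\right) \left(-21\right) = \left(-294 + \left(\frac{2}{3} - \frac{\left(-1\right) \left(- \frac{1}{4}\right)}{6}\right)\right) \left(-21\right) = \left(-294 + \left(\frac{2}{3} - \frac{1}{24}\right)\right) \left(-21\right) = \left(-294 + \frac{5}{8}\right) \left(-21\right) = \left(- \frac{2347}{8}\right) \left(-21\right) = \frac{49287}{8}$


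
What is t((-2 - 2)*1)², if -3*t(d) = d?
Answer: 16/9 ≈ 1.7778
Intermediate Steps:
t(d) = -d/3
t((-2 - 2)*1)² = (-(-2 - 2)/3)² = (-(-4)/3)² = (-⅓*(-4))² = (4/3)² = 16/9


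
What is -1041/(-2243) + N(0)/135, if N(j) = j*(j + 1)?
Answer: 1041/2243 ≈ 0.46411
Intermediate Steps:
N(j) = j*(1 + j)
-1041/(-2243) + N(0)/135 = -1041/(-2243) + (0*(1 + 0))/135 = -1041*(-1/2243) + (0*1)*(1/135) = 1041/2243 + 0*(1/135) = 1041/2243 + 0 = 1041/2243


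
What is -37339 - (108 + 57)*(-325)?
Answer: 16286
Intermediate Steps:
-37339 - (108 + 57)*(-325) = -37339 - 165*(-325) = -37339 - 1*(-53625) = -37339 + 53625 = 16286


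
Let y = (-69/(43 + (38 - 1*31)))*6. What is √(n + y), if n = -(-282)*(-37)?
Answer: I*√261057/5 ≈ 102.19*I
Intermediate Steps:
y = -207/25 (y = (-69/(43 + (38 - 31)))*6 = (-69/(43 + 7))*6 = (-69/50)*6 = ((1/50)*(-69))*6 = -69/50*6 = -207/25 ≈ -8.2800)
n = -10434 (n = -141*74 = -10434)
√(n + y) = √(-10434 - 207/25) = √(-261057/25) = I*√261057/5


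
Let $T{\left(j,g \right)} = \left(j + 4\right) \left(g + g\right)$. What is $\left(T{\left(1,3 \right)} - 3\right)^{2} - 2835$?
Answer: $-2106$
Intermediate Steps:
$T{\left(j,g \right)} = 2 g \left(4 + j\right)$ ($T{\left(j,g \right)} = \left(4 + j\right) 2 g = 2 g \left(4 + j\right)$)
$\left(T{\left(1,3 \right)} - 3\right)^{2} - 2835 = \left(2 \cdot 3 \left(4 + 1\right) - 3\right)^{2} - 2835 = \left(2 \cdot 3 \cdot 5 - 3\right)^{2} - 2835 = \left(30 - 3\right)^{2} - 2835 = 27^{2} - 2835 = 729 - 2835 = -2106$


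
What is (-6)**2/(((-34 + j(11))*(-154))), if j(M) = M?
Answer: 18/1771 ≈ 0.010164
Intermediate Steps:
(-6)**2/(((-34 + j(11))*(-154))) = (-6)**2/(((-34 + 11)*(-154))) = 36/((-23*(-154))) = 36/3542 = 36*(1/3542) = 18/1771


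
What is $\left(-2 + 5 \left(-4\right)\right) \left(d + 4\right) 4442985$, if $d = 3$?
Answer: $-684219690$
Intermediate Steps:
$\left(-2 + 5 \left(-4\right)\right) \left(d + 4\right) 4442985 = \left(-2 + 5 \left(-4\right)\right) \left(3 + 4\right) 4442985 = \left(-2 - 20\right) 7 \cdot 4442985 = \left(-22\right) 7 \cdot 4442985 = \left(-154\right) 4442985 = -684219690$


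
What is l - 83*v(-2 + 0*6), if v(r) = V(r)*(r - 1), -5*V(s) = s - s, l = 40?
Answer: 40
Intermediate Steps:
V(s) = 0 (V(s) = -(s - s)/5 = -1/5*0 = 0)
v(r) = 0 (v(r) = 0*(r - 1) = 0*(-1 + r) = 0)
l - 83*v(-2 + 0*6) = 40 - 83*0 = 40 + 0 = 40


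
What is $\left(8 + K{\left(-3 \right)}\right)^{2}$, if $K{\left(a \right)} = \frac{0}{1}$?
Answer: $64$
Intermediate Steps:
$K{\left(a \right)} = 0$ ($K{\left(a \right)} = 0 \cdot 1 = 0$)
$\left(8 + K{\left(-3 \right)}\right)^{2} = \left(8 + 0\right)^{2} = 8^{2} = 64$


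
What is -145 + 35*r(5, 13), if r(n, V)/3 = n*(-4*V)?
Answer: -27445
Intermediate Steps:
r(n, V) = -12*V*n (r(n, V) = 3*(n*(-4*V)) = 3*(-4*V*n) = -12*V*n)
-145 + 35*r(5, 13) = -145 + 35*(-12*13*5) = -145 + 35*(-780) = -145 - 27300 = -27445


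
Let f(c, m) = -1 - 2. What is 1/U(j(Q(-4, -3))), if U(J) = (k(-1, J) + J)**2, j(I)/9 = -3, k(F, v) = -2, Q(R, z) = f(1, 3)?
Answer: 1/841 ≈ 0.0011891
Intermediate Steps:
f(c, m) = -3
Q(R, z) = -3
j(I) = -27 (j(I) = 9*(-3) = -27)
U(J) = (-2 + J)**2
1/U(j(Q(-4, -3))) = 1/((-2 - 27)**2) = 1/((-29)**2) = 1/841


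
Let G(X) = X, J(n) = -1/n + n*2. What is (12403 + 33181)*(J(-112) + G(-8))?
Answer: -10575081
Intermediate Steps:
J(n) = -1/n + 2*n
(12403 + 33181)*(J(-112) + G(-8)) = (12403 + 33181)*((-1/(-112) + 2*(-112)) - 8) = 45584*((-1*(-1/112) - 224) - 8) = 45584*((1/112 - 224) - 8) = 45584*(-25087/112 - 8) = 45584*(-25983/112) = -10575081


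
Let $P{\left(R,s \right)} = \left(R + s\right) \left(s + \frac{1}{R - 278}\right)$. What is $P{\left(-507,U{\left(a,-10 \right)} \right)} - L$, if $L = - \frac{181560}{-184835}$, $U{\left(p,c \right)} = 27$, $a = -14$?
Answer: $- \frac{75219646392}{5803819} \approx -12960.0$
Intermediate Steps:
$P{\left(R,s \right)} = \left(R + s\right) \left(s + \frac{1}{-278 + R}\right)$
$L = \frac{36312}{36967}$ ($L = \left(-181560\right) \left(- \frac{1}{184835}\right) = \frac{36312}{36967} \approx 0.98228$)
$P{\left(-507,U{\left(a,-10 \right)} \right)} - L = \frac{-507 + 27 - 278 \cdot 27^{2} - 507 \cdot 27^{2} + 27 \left(-507\right)^{2} - \left(-140946\right) 27}{-278 - 507} - \frac{36312}{36967} = \frac{-507 + 27 - 202662 - 369603 + 27 \cdot 257049 + 3805542}{-785} - \frac{36312}{36967} = - \frac{-507 + 27 - 202662 - 369603 + 6940323 + 3805542}{785} - \frac{36312}{36967} = \left(- \frac{1}{785}\right) 10173120 - \frac{36312}{36967} = - \frac{2034624}{157} - \frac{36312}{36967} = - \frac{75219646392}{5803819}$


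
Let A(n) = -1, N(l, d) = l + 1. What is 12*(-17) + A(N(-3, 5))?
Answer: -205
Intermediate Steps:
N(l, d) = 1 + l
12*(-17) + A(N(-3, 5)) = 12*(-17) - 1 = -204 - 1 = -205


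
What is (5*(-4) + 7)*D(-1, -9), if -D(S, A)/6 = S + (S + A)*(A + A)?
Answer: 13962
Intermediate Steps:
D(S, A) = -6*S - 12*A*(A + S) (D(S, A) = -6*(S + (S + A)*(A + A)) = -6*(S + (A + S)*(2*A)) = -6*(S + 2*A*(A + S)) = -6*S - 12*A*(A + S))
(5*(-4) + 7)*D(-1, -9) = (5*(-4) + 7)*(-12*(-9)² - 6*(-1) - 12*(-9)*(-1)) = (-20 + 7)*(-12*81 + 6 - 108) = -13*(-972 + 6 - 108) = -13*(-1074) = 13962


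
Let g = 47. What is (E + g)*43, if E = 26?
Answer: 3139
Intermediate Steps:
(E + g)*43 = (26 + 47)*43 = 73*43 = 3139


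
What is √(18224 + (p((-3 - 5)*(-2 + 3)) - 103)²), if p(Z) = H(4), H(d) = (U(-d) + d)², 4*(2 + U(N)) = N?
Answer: 2*√7157 ≈ 169.20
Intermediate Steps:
U(N) = -2 + N/4
H(d) = (-2 + 3*d/4)² (H(d) = ((-2 + (-d)/4) + d)² = ((-2 - d/4) + d)² = (-2 + 3*d/4)²)
p(Z) = 1 (p(Z) = (-8 + 3*4)²/16 = (-8 + 12)²/16 = (1/16)*4² = (1/16)*16 = 1)
√(18224 + (p((-3 - 5)*(-2 + 3)) - 103)²) = √(18224 + (1 - 103)²) = √(18224 + (-102)²) = √(18224 + 10404) = √28628 = 2*√7157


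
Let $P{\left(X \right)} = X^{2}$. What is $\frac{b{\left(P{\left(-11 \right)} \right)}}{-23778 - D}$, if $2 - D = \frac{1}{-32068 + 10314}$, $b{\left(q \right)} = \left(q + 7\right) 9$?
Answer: $- \frac{8353536}{172436707} \approx -0.048444$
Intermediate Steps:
$b{\left(q \right)} = 63 + 9 q$ ($b{\left(q \right)} = \left(7 + q\right) 9 = 63 + 9 q$)
$D = \frac{43509}{21754}$ ($D = 2 - \frac{1}{-32068 + 10314} = 2 - \frac{1}{-21754} = 2 - - \frac{1}{21754} = 2 + \frac{1}{21754} = \frac{43509}{21754} \approx 2.0$)
$\frac{b{\left(P{\left(-11 \right)} \right)}}{-23778 - D} = \frac{63 + 9 \left(-11\right)^{2}}{-23778 - \frac{43509}{21754}} = \frac{63 + 9 \cdot 121}{-23778 - \frac{43509}{21754}} = \frac{63 + 1089}{- \frac{517310121}{21754}} = 1152 \left(- \frac{21754}{517310121}\right) = - \frac{8353536}{172436707}$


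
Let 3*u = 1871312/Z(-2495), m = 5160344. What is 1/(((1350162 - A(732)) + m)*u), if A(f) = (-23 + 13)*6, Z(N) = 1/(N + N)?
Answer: -3/60794668410134080 ≈ -4.9346e-17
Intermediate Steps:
Z(N) = 1/(2*N)
A(f) = -60 (A(f) = -10*6 = -60)
u = -9337846880/3 (u = (1871312/(((½)/(-2495))))/3 = (1871312/(((½)*(-1/2495))))/3 = (1871312/(-1/4990))/3 = (1871312*(-4990))/3 = (⅓)*(-9337846880) = -9337846880/3 ≈ -3.1126e+9)
1/(((1350162 - A(732)) + m)*u) = 1/(((1350162 - 1*(-60)) + 5160344)*(-9337846880/3)) = -3/9337846880/((1350162 + 60) + 5160344) = -3/9337846880/(1350222 + 5160344) = -3/9337846880/6510566 = (1/6510566)*(-3/9337846880) = -3/60794668410134080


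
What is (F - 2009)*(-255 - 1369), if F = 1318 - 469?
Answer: 1883840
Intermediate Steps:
F = 849
(F - 2009)*(-255 - 1369) = (849 - 2009)*(-255 - 1369) = -1160*(-1624) = 1883840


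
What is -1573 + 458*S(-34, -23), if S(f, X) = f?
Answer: -17145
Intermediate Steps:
-1573 + 458*S(-34, -23) = -1573 + 458*(-34) = -1573 - 15572 = -17145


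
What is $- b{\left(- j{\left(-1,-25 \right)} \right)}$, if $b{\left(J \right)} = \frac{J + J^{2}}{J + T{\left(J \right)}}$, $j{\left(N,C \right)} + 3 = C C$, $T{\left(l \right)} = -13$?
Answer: $\frac{386262}{635} \approx 608.29$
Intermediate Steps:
$j{\left(N,C \right)} = -3 + C^{2}$ ($j{\left(N,C \right)} = -3 + C C = -3 + C^{2}$)
$b{\left(J \right)} = \frac{J + J^{2}}{-13 + J}$ ($b{\left(J \right)} = \frac{J + J^{2}}{J - 13} = \frac{J + J^{2}}{-13 + J}$)
$- b{\left(- j{\left(-1,-25 \right)} \right)} = - \frac{- (-3 + \left(-25\right)^{2}) \left(1 - \left(-3 + \left(-25\right)^{2}\right)\right)}{-13 - \left(-3 + \left(-25\right)^{2}\right)} = - \frac{- (-3 + 625) \left(1 - \left(-3 + 625\right)\right)}{-13 - \left(-3 + 625\right)} = - \frac{\left(-1\right) 622 \left(1 - 622\right)}{-13 - 622} = - \frac{\left(-622\right) \left(1 - 622\right)}{-13 - 622} = - \frac{\left(-622\right) \left(-621\right)}{-635} = - \frac{\left(-622\right) \left(-1\right) \left(-621\right)}{635} = \left(-1\right) \left(- \frac{386262}{635}\right) = \frac{386262}{635}$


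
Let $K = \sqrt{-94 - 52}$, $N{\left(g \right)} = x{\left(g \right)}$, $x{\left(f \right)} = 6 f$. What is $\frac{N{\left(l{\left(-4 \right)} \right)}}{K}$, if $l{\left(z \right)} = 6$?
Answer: $- \frac{18 i \sqrt{146}}{73} \approx - 2.9794 i$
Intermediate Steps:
$N{\left(g \right)} = 6 g$
$K = i \sqrt{146}$ ($K = \sqrt{-146} = i \sqrt{146} \approx 12.083 i$)
$\frac{N{\left(l{\left(-4 \right)} \right)}}{K} = \frac{6 \cdot 6}{i \sqrt{146}} = 36 \left(- \frac{i \sqrt{146}}{146}\right) = - \frac{18 i \sqrt{146}}{73}$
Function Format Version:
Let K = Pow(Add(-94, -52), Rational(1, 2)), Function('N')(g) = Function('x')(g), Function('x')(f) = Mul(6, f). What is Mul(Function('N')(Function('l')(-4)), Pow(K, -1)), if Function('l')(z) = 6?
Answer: Mul(Rational(-18, 73), I, Pow(146, Rational(1, 2))) ≈ Mul(-2.9794, I)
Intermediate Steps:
Function('N')(g) = Mul(6, g)
K = Mul(I, Pow(146, Rational(1, 2))) (K = Pow(-146, Rational(1, 2)) = Mul(I, Pow(146, Rational(1, 2))) ≈ Mul(12.083, I))
Mul(Function('N')(Function('l')(-4)), Pow(K, -1)) = Mul(Mul(6, 6), Pow(Mul(I, Pow(146, Rational(1, 2))), -1)) = Mul(36, Mul(Rational(-1, 146), I, Pow(146, Rational(1, 2)))) = Mul(Rational(-18, 73), I, Pow(146, Rational(1, 2)))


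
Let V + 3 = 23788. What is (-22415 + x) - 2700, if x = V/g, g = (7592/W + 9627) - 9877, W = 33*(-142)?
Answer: -14862176045/589546 ≈ -25210.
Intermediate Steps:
V = 23785 (V = -3 + 23788 = 23785)
W = -4686
g = -589546/2343 (g = (7592/(-4686) + 9627) - 9877 = (7592*(-1/4686) + 9627) - 9877 = (-3796/2343 + 9627) - 9877 = 22552265/2343 - 9877 = -589546/2343 ≈ -251.62)
x = -55728255/589546 (x = 23785/(-589546/2343) = 23785*(-2343/589546) = -55728255/589546 ≈ -94.527)
(-22415 + x) - 2700 = (-22415 - 55728255/589546) - 2700 = -13270401845/589546 - 2700 = -14862176045/589546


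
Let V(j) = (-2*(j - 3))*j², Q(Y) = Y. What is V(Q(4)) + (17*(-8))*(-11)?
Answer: 1464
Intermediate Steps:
V(j) = j²*(6 - 2*j) (V(j) = (-2*(-3 + j))*j² = (6 - 2*j)*j² = j²*(6 - 2*j))
V(Q(4)) + (17*(-8))*(-11) = 2*4²*(3 - 1*4) + (17*(-8))*(-11) = 2*16*(3 - 4) - 136*(-11) = 2*16*(-1) + 1496 = -32 + 1496 = 1464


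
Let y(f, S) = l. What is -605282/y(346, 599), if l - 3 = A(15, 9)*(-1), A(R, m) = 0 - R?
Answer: -302641/9 ≈ -33627.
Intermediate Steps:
A(R, m) = -R
l = 18 (l = 3 - 1*15*(-1) = 3 - 15*(-1) = 3 + 15 = 18)
y(f, S) = 18
-605282/y(346, 599) = -605282/18 = -605282*1/18 = -302641/9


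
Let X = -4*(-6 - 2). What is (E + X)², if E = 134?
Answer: 27556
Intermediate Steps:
X = 32 (X = -4*(-8) = 32)
(E + X)² = (134 + 32)² = 166² = 27556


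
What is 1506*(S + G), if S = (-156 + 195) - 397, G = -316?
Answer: -1015044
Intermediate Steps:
S = -358 (S = 39 - 397 = -358)
1506*(S + G) = 1506*(-358 - 316) = 1506*(-674) = -1015044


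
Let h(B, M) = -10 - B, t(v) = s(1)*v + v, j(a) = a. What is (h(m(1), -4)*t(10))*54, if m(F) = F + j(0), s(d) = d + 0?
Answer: -11880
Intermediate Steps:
s(d) = d
t(v) = 2*v (t(v) = 1*v + v = v + v = 2*v)
m(F) = F (m(F) = F + 0 = F)
(h(m(1), -4)*t(10))*54 = ((-10 - 1*1)*(2*10))*54 = ((-10 - 1)*20)*54 = -11*20*54 = -220*54 = -11880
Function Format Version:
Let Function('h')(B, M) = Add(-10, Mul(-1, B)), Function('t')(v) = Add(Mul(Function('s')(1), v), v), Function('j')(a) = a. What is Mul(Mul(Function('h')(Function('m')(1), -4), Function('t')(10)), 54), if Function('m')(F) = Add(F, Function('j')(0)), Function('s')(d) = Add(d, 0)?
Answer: -11880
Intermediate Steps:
Function('s')(d) = d
Function('t')(v) = Mul(2, v) (Function('t')(v) = Add(Mul(1, v), v) = Add(v, v) = Mul(2, v))
Function('m')(F) = F (Function('m')(F) = Add(F, 0) = F)
Mul(Mul(Function('h')(Function('m')(1), -4), Function('t')(10)), 54) = Mul(Mul(Add(-10, Mul(-1, 1)), Mul(2, 10)), 54) = Mul(Mul(Add(-10, -1), 20), 54) = Mul(Mul(-11, 20), 54) = Mul(-220, 54) = -11880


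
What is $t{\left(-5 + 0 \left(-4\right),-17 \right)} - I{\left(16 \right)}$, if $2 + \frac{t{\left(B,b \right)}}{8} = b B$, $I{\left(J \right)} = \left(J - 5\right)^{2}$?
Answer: $543$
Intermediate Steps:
$I{\left(J \right)} = \left(-5 + J\right)^{2}$
$t{\left(B,b \right)} = -16 + 8 B b$ ($t{\left(B,b \right)} = -16 + 8 b B = -16 + 8 B b$)
$t{\left(-5 + 0 \left(-4\right),-17 \right)} - I{\left(16 \right)} = \left(-16 + 8 \left(-5 + 0 \left(-4\right)\right) \left(-17\right)\right) - \left(-5 + 16\right)^{2} = \left(-16 + 8 \left(-5 + 0\right) \left(-17\right)\right) - 11^{2} = \left(-16 + 8 \left(-5\right) \left(-17\right)\right) - 121 = \left(-16 + 680\right) - 121 = 664 - 121 = 543$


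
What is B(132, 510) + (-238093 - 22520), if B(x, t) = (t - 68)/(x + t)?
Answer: -83656552/321 ≈ -2.6061e+5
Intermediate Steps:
B(x, t) = (-68 + t)/(t + x)
B(132, 510) + (-238093 - 22520) = (-68 + 510)/(510 + 132) + (-238093 - 22520) = 442/642 - 260613 = (1/642)*442 - 260613 = 221/321 - 260613 = -83656552/321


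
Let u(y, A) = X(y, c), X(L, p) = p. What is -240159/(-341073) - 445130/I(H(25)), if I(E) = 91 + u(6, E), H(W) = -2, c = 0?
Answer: -7228570001/1477983 ≈ -4890.8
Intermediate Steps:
u(y, A) = 0
I(E) = 91 (I(E) = 91 + 0 = 91)
-240159/(-341073) - 445130/I(H(25)) = -240159/(-341073) - 445130/91 = -240159*(-1/341073) - 445130*1/91 = 80053/113691 - 63590/13 = -7228570001/1477983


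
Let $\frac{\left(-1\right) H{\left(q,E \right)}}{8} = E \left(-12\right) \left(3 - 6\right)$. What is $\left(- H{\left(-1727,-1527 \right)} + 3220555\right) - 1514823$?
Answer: $1265956$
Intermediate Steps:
$H{\left(q,E \right)} = - 288 E$ ($H{\left(q,E \right)} = - 8 E \left(-12\right) \left(3 - 6\right) = - 8 - 12 E \left(-3\right) = - 8 \cdot 36 E = - 288 E$)
$\left(- H{\left(-1727,-1527 \right)} + 3220555\right) - 1514823 = \left(- \left(-288\right) \left(-1527\right) + 3220555\right) - 1514823 = \left(\left(-1\right) 439776 + 3220555\right) - 1514823 = \left(-439776 + 3220555\right) - 1514823 = 2780779 - 1514823 = 1265956$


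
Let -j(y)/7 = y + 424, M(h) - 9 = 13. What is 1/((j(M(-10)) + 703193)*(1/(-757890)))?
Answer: -252630/233357 ≈ -1.0826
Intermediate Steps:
M(h) = 22 (M(h) = 9 + 13 = 22)
j(y) = -2968 - 7*y (j(y) = -7*(y + 424) = -7*(424 + y) = -2968 - 7*y)
1/((j(M(-10)) + 703193)*(1/(-757890))) = 1/(((-2968 - 7*22) + 703193)*(1/(-757890))) = 1/(((-2968 - 154) + 703193)*(-1/757890)) = -757890/(-3122 + 703193) = -757890/700071 = (1/700071)*(-757890) = -252630/233357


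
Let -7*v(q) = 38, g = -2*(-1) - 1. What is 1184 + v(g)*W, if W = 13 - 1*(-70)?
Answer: 5134/7 ≈ 733.43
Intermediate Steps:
W = 83 (W = 13 + 70 = 83)
g = 1 (g = 2 - 1 = 1)
v(q) = -38/7 (v(q) = -⅐*38 = -38/7)
1184 + v(g)*W = 1184 - 38/7*83 = 1184 - 3154/7 = 5134/7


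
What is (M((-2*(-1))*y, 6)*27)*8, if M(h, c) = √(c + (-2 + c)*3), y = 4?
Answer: 648*√2 ≈ 916.41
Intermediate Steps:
M(h, c) = √(-6 + 4*c) (M(h, c) = √(c + (-6 + 3*c)) = √(-6 + 4*c))
(M((-2*(-1))*y, 6)*27)*8 = (√(-6 + 4*6)*27)*8 = (√(-6 + 24)*27)*8 = (√18*27)*8 = ((3*√2)*27)*8 = (81*√2)*8 = 648*√2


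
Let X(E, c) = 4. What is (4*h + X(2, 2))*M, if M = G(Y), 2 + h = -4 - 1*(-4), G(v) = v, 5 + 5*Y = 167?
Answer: -648/5 ≈ -129.60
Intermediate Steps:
Y = 162/5 (Y = -1 + (1/5)*167 = -1 + 167/5 = 162/5 ≈ 32.400)
h = -2 (h = -2 + (-4 - 1*(-4)) = -2 + (-4 + 4) = -2 + 0 = -2)
M = 162/5 ≈ 32.400
(4*h + X(2, 2))*M = (4*(-2) + 4)*(162/5) = (-8 + 4)*(162/5) = -4*162/5 = -648/5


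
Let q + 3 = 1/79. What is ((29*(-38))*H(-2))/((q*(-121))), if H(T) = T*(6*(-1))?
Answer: -261174/7139 ≈ -36.584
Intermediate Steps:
q = -236/79 (q = -3 + 1/79 = -236/79 ≈ -2.9873)
H(T) = -6*T (H(T) = T*(-6) = -6*T)
((29*(-38))*H(-2))/((q*(-121))) = ((29*(-38))*(-6*(-2)))/((-236/79*(-121))) = (-1102*12)/(28556/79) = -13224*79/28556 = -261174/7139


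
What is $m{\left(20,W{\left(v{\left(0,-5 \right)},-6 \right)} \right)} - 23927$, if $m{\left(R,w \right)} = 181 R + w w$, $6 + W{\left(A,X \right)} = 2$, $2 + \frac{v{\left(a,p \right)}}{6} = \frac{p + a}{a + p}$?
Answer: $-20291$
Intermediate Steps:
$v{\left(a,p \right)} = -6$ ($v{\left(a,p \right)} = -12 + 6 \frac{p + a}{a + p} = -12 + 6 \frac{a + p}{a + p} = -12 + 6 \cdot 1 = -12 + 6 = -6$)
$W{\left(A,X \right)} = -4$ ($W{\left(A,X \right)} = -6 + 2 = -4$)
$m{\left(R,w \right)} = w^{2} + 181 R$ ($m{\left(R,w \right)} = 181 R + w^{2} = w^{2} + 181 R$)
$m{\left(20,W{\left(v{\left(0,-5 \right)},-6 \right)} \right)} - 23927 = \left(\left(-4\right)^{2} + 181 \cdot 20\right) - 23927 = \left(16 + 3620\right) - 23927 = 3636 - 23927 = -20291$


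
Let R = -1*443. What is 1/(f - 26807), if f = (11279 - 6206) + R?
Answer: -1/22177 ≈ -4.5092e-5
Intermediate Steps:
R = -443
f = 4630 (f = (11279 - 6206) - 443 = 5073 - 443 = 4630)
1/(f - 26807) = 1/(4630 - 26807) = 1/(-22177) = -1/22177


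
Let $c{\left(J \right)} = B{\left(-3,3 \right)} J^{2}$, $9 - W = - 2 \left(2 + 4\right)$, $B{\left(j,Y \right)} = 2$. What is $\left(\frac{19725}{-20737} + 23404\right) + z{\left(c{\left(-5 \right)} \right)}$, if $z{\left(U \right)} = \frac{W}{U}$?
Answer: $\frac{24265886627}{1036850} \approx 23403.0$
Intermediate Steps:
$W = 21$ ($W = 9 - - 2 \left(2 + 4\right) = 9 - \left(-2\right) 6 = 9 - -12 = 9 + 12 = 21$)
$c{\left(J \right)} = 2 J^{2}$
$z{\left(U \right)} = \frac{21}{U}$
$\left(\frac{19725}{-20737} + 23404\right) + z{\left(c{\left(-5 \right)} \right)} = \left(\frac{19725}{-20737} + 23404\right) + \frac{21}{2 \left(-5\right)^{2}} = \left(19725 \left(- \frac{1}{20737}\right) + 23404\right) + \frac{21}{2 \cdot 25} = \left(- \frac{19725}{20737} + 23404\right) + \frac{21}{50} = \frac{485309023}{20737} + 21 \cdot \frac{1}{50} = \frac{485309023}{20737} + \frac{21}{50} = \frac{24265886627}{1036850}$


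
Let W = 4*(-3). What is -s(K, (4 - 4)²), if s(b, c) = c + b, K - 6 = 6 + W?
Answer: 0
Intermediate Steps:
W = -12
K = 0 (K = 6 + (6 - 12) = 6 - 6 = 0)
s(b, c) = b + c
-s(K, (4 - 4)²) = -(0 + (4 - 4)²) = -(0 + 0²) = -(0 + 0) = -1*0 = 0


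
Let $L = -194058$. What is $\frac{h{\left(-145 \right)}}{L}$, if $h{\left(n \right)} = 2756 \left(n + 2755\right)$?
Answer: $- \frac{399620}{10781} \approx -37.067$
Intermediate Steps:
$h{\left(n \right)} = 7592780 + 2756 n$ ($h{\left(n \right)} = 2756 \left(2755 + n\right) = 7592780 + 2756 n$)
$\frac{h{\left(-145 \right)}}{L} = \frac{7592780 + 2756 \left(-145\right)}{-194058} = \left(7592780 - 399620\right) \left(- \frac{1}{194058}\right) = 7193160 \left(- \frac{1}{194058}\right) = - \frac{399620}{10781}$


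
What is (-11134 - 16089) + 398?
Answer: -26825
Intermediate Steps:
(-11134 - 16089) + 398 = -27223 + 398 = -26825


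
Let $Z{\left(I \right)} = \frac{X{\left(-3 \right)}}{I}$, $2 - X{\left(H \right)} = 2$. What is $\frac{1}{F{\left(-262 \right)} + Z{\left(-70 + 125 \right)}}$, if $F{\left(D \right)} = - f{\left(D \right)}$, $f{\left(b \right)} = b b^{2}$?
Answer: $\frac{1}{17984728} \approx 5.5603 \cdot 10^{-8}$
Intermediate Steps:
$X{\left(H \right)} = 0$ ($X{\left(H \right)} = 2 - 2 = 0$)
$f{\left(b \right)} = b^{3}$
$Z{\left(I \right)} = 0$ ($Z{\left(I \right)} = \frac{0}{I} = 0$)
$F{\left(D \right)} = - D^{3}$
$\frac{1}{F{\left(-262 \right)} + Z{\left(-70 + 125 \right)}} = \frac{1}{- \left(-262\right)^{3} + 0} = \frac{1}{\left(-1\right) \left(-17984728\right) + 0} = \frac{1}{17984728 + 0} = \frac{1}{17984728}$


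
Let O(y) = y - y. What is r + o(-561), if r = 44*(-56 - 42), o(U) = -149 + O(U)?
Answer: -4461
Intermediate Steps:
O(y) = 0
o(U) = -149 (o(U) = -149 + 0 = -149)
r = -4312 (r = 44*(-98) = -4312)
r + o(-561) = -4312 - 149 = -4461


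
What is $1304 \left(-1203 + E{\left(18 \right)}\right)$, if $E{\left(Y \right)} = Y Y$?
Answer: $-1146216$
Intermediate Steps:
$E{\left(Y \right)} = Y^{2}$
$1304 \left(-1203 + E{\left(18 \right)}\right) = 1304 \left(-1203 + 18^{2}\right) = 1304 \left(-1203 + 324\right) = 1304 \left(-879\right) = -1146216$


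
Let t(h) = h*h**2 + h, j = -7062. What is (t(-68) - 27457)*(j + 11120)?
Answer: -1387661506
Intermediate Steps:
t(h) = h + h**3 (t(h) = h**3 + h = h + h**3)
(t(-68) - 27457)*(j + 11120) = ((-68 + (-68)**3) - 27457)*(-7062 + 11120) = ((-68 - 314432) - 27457)*4058 = (-314500 - 27457)*4058 = -341957*4058 = -1387661506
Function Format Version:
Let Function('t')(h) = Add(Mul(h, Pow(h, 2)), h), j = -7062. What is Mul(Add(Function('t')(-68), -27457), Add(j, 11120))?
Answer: -1387661506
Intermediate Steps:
Function('t')(h) = Add(h, Pow(h, 3)) (Function('t')(h) = Add(Pow(h, 3), h) = Add(h, Pow(h, 3)))
Mul(Add(Function('t')(-68), -27457), Add(j, 11120)) = Mul(Add(Add(-68, Pow(-68, 3)), -27457), Add(-7062, 11120)) = Mul(Add(Add(-68, -314432), -27457), 4058) = Mul(Add(-314500, -27457), 4058) = Mul(-341957, 4058) = -1387661506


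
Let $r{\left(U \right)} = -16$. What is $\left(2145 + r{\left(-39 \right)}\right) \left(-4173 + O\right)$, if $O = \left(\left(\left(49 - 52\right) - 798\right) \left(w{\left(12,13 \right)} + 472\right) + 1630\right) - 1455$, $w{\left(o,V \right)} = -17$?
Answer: $-784436437$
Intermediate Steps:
$O = -364280$ ($O = \left(\left(\left(49 - 52\right) - 798\right) \left(-17 + 472\right) + 1630\right) - 1455 = \left(\left(\left(49 - 52\right) - 798\right) 455 + 1630\right) - 1455 = \left(\left(-3 - 798\right) 455 + 1630\right) - 1455 = \left(\left(-801\right) 455 + 1630\right) - 1455 = \left(-364455 + 1630\right) - 1455 = -362825 - 1455 = -364280$)
$\left(2145 + r{\left(-39 \right)}\right) \left(-4173 + O\right) = \left(2145 - 16\right) \left(-4173 - 364280\right) = 2129 \left(-368453\right) = -784436437$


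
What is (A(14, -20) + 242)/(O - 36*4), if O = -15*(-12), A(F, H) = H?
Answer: 37/6 ≈ 6.1667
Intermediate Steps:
O = 180
(A(14, -20) + 242)/(O - 36*4) = (-20 + 242)/(180 - 36*4) = 222/(180 - 144) = 222/36 = 222*(1/36) = 37/6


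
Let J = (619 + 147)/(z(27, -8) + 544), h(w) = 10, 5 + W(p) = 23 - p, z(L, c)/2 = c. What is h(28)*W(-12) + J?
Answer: 79583/264 ≈ 301.45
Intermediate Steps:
z(L, c) = 2*c
W(p) = 18 - p (W(p) = -5 + (23 - p) = 18 - p)
J = 383/264 (J = (619 + 147)/(2*(-8) + 544) = 766/(-16 + 544) = 766/528 = 766*(1/528) = 383/264 ≈ 1.4508)
h(28)*W(-12) + J = 10*(18 - 1*(-12)) + 383/264 = 10*(18 + 12) + 383/264 = 10*30 + 383/264 = 300 + 383/264 = 79583/264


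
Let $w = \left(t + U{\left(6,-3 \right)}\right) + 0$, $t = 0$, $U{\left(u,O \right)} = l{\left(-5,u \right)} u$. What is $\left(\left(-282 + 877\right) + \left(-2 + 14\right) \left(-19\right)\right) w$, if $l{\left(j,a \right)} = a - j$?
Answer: $24222$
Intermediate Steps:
$U{\left(u,O \right)} = u \left(5 + u\right)$ ($U{\left(u,O \right)} = \left(u - -5\right) u = \left(u + 5\right) u = \left(5 + u\right) u = u \left(5 + u\right)$)
$w = 66$ ($w = \left(0 + 6 \left(5 + 6\right)\right) + 0 = \left(0 + 6 \cdot 11\right) + 0 = \left(0 + 66\right) + 0 = 66 + 0 = 66$)
$\left(\left(-282 + 877\right) + \left(-2 + 14\right) \left(-19\right)\right) w = \left(\left(-282 + 877\right) + \left(-2 + 14\right) \left(-19\right)\right) 66 = \left(595 + 12 \left(-19\right)\right) 66 = \left(595 - 228\right) 66 = 367 \cdot 66 = 24222$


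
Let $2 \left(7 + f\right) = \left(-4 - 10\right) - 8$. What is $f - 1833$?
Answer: $-1851$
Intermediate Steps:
$f = -18$ ($f = -7 + \frac{\left(-4 - 10\right) - 8}{2} = -7 + \frac{-14 - 8}{2} = -7 + \frac{1}{2} \left(-22\right) = -7 - 11 = -18$)
$f - 1833 = -18 - 1833 = -1851$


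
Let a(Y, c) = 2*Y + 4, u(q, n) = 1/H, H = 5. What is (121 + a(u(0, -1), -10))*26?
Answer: 16302/5 ≈ 3260.4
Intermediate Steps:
u(q, n) = ⅕ (u(q, n) = 1/5 = ⅕)
a(Y, c) = 4 + 2*Y
(121 + a(u(0, -1), -10))*26 = (121 + (4 + 2*(⅕)))*26 = (121 + (4 + ⅖))*26 = (121 + 22/5)*26 = (627/5)*26 = 16302/5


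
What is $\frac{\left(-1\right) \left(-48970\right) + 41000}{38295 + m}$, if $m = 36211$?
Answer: $\frac{44985}{37253} \approx 1.2076$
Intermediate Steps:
$\frac{\left(-1\right) \left(-48970\right) + 41000}{38295 + m} = \frac{\left(-1\right) \left(-48970\right) + 41000}{38295 + 36211} = \frac{48970 + 41000}{74506} = 89970 \cdot \frac{1}{74506} = \frac{44985}{37253}$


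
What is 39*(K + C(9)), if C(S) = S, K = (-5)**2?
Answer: 1326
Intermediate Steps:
K = 25
39*(K + C(9)) = 39*(25 + 9) = 39*34 = 1326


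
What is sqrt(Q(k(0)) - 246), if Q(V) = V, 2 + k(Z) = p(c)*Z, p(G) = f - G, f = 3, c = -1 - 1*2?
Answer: 2*I*sqrt(62) ≈ 15.748*I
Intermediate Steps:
c = -3 (c = -1 - 2 = -3)
p(G) = 3 - G
k(Z) = -2 + 6*Z (k(Z) = -2 + (3 - 1*(-3))*Z = -2 + (3 + 3)*Z = -2 + 6*Z)
sqrt(Q(k(0)) - 246) = sqrt((-2 + 6*0) - 246) = sqrt((-2 + 0) - 246) = sqrt(-2 - 246) = sqrt(-248) = 2*I*sqrt(62)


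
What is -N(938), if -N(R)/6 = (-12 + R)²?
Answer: 5144856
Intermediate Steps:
N(R) = -6*(-12 + R)²
-N(938) = -(-6)*(-12 + 938)² = -(-6)*926² = -(-6)*857476 = -1*(-5144856) = 5144856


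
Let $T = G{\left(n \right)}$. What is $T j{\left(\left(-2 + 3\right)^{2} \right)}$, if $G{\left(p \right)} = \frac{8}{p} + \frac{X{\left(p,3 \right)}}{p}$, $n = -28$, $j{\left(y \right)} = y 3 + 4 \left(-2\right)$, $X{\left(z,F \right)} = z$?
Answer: $- \frac{25}{7} \approx -3.5714$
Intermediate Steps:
$j{\left(y \right)} = -8 + 3 y$ ($j{\left(y \right)} = 3 y - 8 = -8 + 3 y$)
$G{\left(p \right)} = 1 + \frac{8}{p}$ ($G{\left(p \right)} = \frac{8}{p} + \frac{p}{p} = \frac{8}{p} + 1 = 1 + \frac{8}{p}$)
$T = \frac{5}{7}$ ($T = \frac{8 - 28}{-28} = \left(- \frac{1}{28}\right) \left(-20\right) = \frac{5}{7} \approx 0.71429$)
$T j{\left(\left(-2 + 3\right)^{2} \right)} = \frac{5 \left(-8 + 3 \left(-2 + 3\right)^{2}\right)}{7} = \frac{5 \left(-8 + 3 \cdot 1^{2}\right)}{7} = \frac{5 \left(-8 + 3 \cdot 1\right)}{7} = \frac{5 \left(-8 + 3\right)}{7} = \frac{5}{7} \left(-5\right) = - \frac{25}{7}$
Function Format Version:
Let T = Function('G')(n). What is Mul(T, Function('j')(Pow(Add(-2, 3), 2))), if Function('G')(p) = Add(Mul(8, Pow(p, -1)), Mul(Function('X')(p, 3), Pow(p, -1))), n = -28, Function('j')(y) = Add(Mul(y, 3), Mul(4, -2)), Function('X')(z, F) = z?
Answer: Rational(-25, 7) ≈ -3.5714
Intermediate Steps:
Function('j')(y) = Add(-8, Mul(3, y)) (Function('j')(y) = Add(Mul(3, y), -8) = Add(-8, Mul(3, y)))
Function('G')(p) = Add(1, Mul(8, Pow(p, -1))) (Function('G')(p) = Add(Mul(8, Pow(p, -1)), Mul(p, Pow(p, -1))) = Add(Mul(8, Pow(p, -1)), 1) = Add(1, Mul(8, Pow(p, -1))))
T = Rational(5, 7) (T = Mul(Pow(-28, -1), Add(8, -28)) = Mul(Rational(-1, 28), -20) = Rational(5, 7) ≈ 0.71429)
Mul(T, Function('j')(Pow(Add(-2, 3), 2))) = Mul(Rational(5, 7), Add(-8, Mul(3, Pow(Add(-2, 3), 2)))) = Mul(Rational(5, 7), Add(-8, Mul(3, Pow(1, 2)))) = Mul(Rational(5, 7), Add(-8, Mul(3, 1))) = Mul(Rational(5, 7), Add(-8, 3)) = Mul(Rational(5, 7), -5) = Rational(-25, 7)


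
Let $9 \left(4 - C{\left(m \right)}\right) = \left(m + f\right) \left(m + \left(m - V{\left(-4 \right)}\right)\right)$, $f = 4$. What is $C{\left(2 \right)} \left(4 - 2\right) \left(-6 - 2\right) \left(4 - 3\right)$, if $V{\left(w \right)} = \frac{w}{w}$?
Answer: $-32$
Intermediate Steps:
$V{\left(w \right)} = 1$
$C{\left(m \right)} = 4 - \frac{\left(-1 + 2 m\right) \left(4 + m\right)}{9}$ ($C{\left(m \right)} = 4 - \frac{\left(m + 4\right) \left(m + \left(m - 1\right)\right)}{9} = 4 - \frac{\left(4 + m\right) \left(m + \left(m - 1\right)\right)}{9} = 4 - \frac{\left(4 + m\right) \left(m + \left(-1 + m\right)\right)}{9} = 4 - \frac{\left(4 + m\right) \left(-1 + 2 m\right)}{9} = 4 - \frac{\left(-1 + 2 m\right) \left(4 + m\right)}{9}$)
$C{\left(2 \right)} \left(4 - 2\right) \left(-6 - 2\right) \left(4 - 3\right) = \left(\frac{40}{9} - \frac{14}{9} - \frac{2 \cdot 2^{2}}{9}\right) \left(4 - 2\right) \left(-6 - 2\right) \left(4 - 3\right) = \left(\frac{40}{9} - \frac{14}{9} - \frac{8}{9}\right) 2 \left(-8\right) \left(4 - 3\right) = \left(\frac{40}{9} - \frac{14}{9} - \frac{8}{9}\right) \left(-16\right) 1 = 2 \left(-16\right) 1 = \left(-32\right) 1 = -32$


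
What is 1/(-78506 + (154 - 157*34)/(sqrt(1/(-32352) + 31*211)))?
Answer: -8306501260043/652109753209441102 + 5184*sqrt(427884379482)/326054876604720551 ≈ -1.2727e-5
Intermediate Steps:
1/(-78506 + (154 - 157*34)/(sqrt(1/(-32352) + 31*211))) = 1/(-78506 + (154 - 5338)/(sqrt(-1/32352 + 6541))) = 1/(-78506 - 5184*4*sqrt(427884379482)/211614431) = 1/(-78506 - 20736*sqrt(427884379482)/211614431)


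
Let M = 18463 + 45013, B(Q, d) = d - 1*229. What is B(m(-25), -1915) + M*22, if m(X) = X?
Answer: 1394328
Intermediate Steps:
B(Q, d) = -229 + d (B(Q, d) = d - 229 = -229 + d)
M = 63476
B(m(-25), -1915) + M*22 = (-229 - 1915) + 63476*22 = -2144 + 1396472 = 1394328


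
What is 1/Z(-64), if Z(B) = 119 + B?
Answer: 1/55 ≈ 0.018182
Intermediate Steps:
1/Z(-64) = 1/(119 - 64) = 1/55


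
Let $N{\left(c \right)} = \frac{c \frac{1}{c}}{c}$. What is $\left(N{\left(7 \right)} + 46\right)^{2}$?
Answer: $\frac{104329}{49} \approx 2129.2$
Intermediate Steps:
$N{\left(c \right)} = \frac{1}{c}$ ($N{\left(c \right)} = 1 \frac{1}{c} = \frac{1}{c}$)
$\left(N{\left(7 \right)} + 46\right)^{2} = \left(\frac{1}{7} + 46\right)^{2} = \left(\frac{323}{7}\right)^{2} = \frac{104329}{49}$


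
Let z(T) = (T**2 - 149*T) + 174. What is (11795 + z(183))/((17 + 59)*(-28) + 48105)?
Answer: 18191/45977 ≈ 0.39565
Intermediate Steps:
z(T) = 174 + T**2 - 149*T
(11795 + z(183))/((17 + 59)*(-28) + 48105) = (11795 + (174 + 183**2 - 149*183))/((17 + 59)*(-28) + 48105) = (11795 + (174 + 33489 - 27267))/(76*(-28) + 48105) = (11795 + 6396)/(-2128 + 48105) = 18191/45977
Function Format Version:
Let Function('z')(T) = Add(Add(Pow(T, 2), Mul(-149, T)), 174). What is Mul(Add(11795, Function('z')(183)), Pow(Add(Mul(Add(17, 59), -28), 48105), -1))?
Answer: Rational(18191, 45977) ≈ 0.39565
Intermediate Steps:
Function('z')(T) = Add(174, Pow(T, 2), Mul(-149, T))
Mul(Add(11795, Function('z')(183)), Pow(Add(Mul(Add(17, 59), -28), 48105), -1)) = Mul(Add(11795, Add(174, Pow(183, 2), Mul(-149, 183))), Pow(Add(Mul(Add(17, 59), -28), 48105), -1)) = Mul(Add(11795, Add(174, 33489, -27267)), Pow(Add(Mul(76, -28), 48105), -1)) = Mul(Add(11795, 6396), Pow(Add(-2128, 48105), -1)) = Mul(18191, Pow(45977, -1)) = Mul(18191, Rational(1, 45977)) = Rational(18191, 45977)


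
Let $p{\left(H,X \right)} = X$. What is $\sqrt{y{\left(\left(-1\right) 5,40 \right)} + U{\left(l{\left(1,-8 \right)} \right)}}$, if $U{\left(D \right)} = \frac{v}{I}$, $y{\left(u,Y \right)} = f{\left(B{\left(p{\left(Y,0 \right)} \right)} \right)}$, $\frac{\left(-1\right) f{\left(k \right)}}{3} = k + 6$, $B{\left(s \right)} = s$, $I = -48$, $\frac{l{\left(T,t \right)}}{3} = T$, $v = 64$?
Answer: $\frac{i \sqrt{174}}{3} \approx 4.397 i$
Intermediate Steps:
$l{\left(T,t \right)} = 3 T$
$f{\left(k \right)} = -18 - 3 k$ ($f{\left(k \right)} = - 3 \left(k + 6\right) = - 3 \left(6 + k\right) = -18 - 3 k$)
$y{\left(u,Y \right)} = -18$ ($y{\left(u,Y \right)} = -18 - 0 = -18 + 0 = -18$)
$U{\left(D \right)} = - \frac{4}{3}$ ($U{\left(D \right)} = \frac{64}{-48} = 64 \left(- \frac{1}{48}\right) = - \frac{4}{3}$)
$\sqrt{y{\left(\left(-1\right) 5,40 \right)} + U{\left(l{\left(1,-8 \right)} \right)}} = \sqrt{-18 - \frac{4}{3}} = \sqrt{- \frac{58}{3}} = \frac{i \sqrt{174}}{3}$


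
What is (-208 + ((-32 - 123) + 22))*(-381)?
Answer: 129921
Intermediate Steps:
(-208 + ((-32 - 123) + 22))*(-381) = (-208 + (-155 + 22))*(-381) = (-208 - 133)*(-381) = -341*(-381) = 129921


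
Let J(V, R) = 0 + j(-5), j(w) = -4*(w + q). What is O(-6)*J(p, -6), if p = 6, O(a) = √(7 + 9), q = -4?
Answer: 144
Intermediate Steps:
O(a) = 4 (O(a) = √16 = 4)
j(w) = 16 - 4*w (j(w) = -4*(w - 4) = -4*(-4 + w) = 16 - 4*w)
J(V, R) = 36 (J(V, R) = 0 + (16 - 4*(-5)) = 0 + (16 + 20) = 0 + 36 = 36)
O(-6)*J(p, -6) = 4*36 = 144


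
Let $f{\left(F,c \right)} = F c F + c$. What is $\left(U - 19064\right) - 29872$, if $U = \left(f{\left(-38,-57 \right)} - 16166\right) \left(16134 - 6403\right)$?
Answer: $-958854097$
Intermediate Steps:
$f{\left(F,c \right)} = c + c F^{2}$ ($f{\left(F,c \right)} = c F^{2} + c = c + c F^{2}$)
$U = -958805161$ ($U = \left(- 57 \left(1 + \left(-38\right)^{2}\right) - 16166\right) \left(16134 - 6403\right) = \left(- 57 \left(1 + 1444\right) - 16166\right) 9731 = \left(\left(-57\right) 1445 - 16166\right) 9731 = \left(-82365 - 16166\right) 9731 = \left(-98531\right) 9731 = -958805161$)
$\left(U - 19064\right) - 29872 = \left(-958805161 - 19064\right) - 29872 = -958824225 - 29872 = -958854097$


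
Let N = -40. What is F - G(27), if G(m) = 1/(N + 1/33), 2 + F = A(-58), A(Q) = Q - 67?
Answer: -167480/1319 ≈ -126.97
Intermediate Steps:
A(Q) = -67 + Q
F = -127 (F = -2 + (-67 - 58) = -2 - 125 = -127)
G(m) = -33/1319 (G(m) = 1/(-40 + 1/33) = 1/(-1319/33) = -33/1319)
F - G(27) = -127 - 1*(-33/1319) = -127 + 33/1319 = -167480/1319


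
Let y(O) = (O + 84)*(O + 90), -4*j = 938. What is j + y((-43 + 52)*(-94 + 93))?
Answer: 11681/2 ≈ 5840.5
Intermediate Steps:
j = -469/2 (j = -¼*938 = -469/2 ≈ -234.50)
y(O) = (84 + O)*(90 + O)
j + y((-43 + 52)*(-94 + 93)) = -469/2 + (7560 + ((-43 + 52)*(-94 + 93))² + 174*((-43 + 52)*(-94 + 93))) = -469/2 + (7560 + (9*(-1))² + 174*(9*(-1))) = -469/2 + (7560 + (-9)² + 174*(-9)) = -469/2 + (7560 + 81 - 1566) = -469/2 + 6075 = 11681/2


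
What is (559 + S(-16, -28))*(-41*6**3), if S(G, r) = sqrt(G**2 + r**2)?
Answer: -4950504 - 35424*sqrt(65) ≈ -5.2361e+6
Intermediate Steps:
(559 + S(-16, -28))*(-41*6**3) = (559 + sqrt((-16)**2 + (-28)**2))*(-41*6**3) = (559 + sqrt(256 + 784))*(-41*216) = (559 + sqrt(1040))*(-8856) = (559 + 4*sqrt(65))*(-8856) = -4950504 - 35424*sqrt(65)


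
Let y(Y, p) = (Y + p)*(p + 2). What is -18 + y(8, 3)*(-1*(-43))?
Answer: 2347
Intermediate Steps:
y(Y, p) = (2 + p)*(Y + p) (y(Y, p) = (Y + p)*(2 + p) = (2 + p)*(Y + p))
-18 + y(8, 3)*(-1*(-43)) = -18 + (3² + 2*8 + 2*3 + 8*3)*(-1*(-43)) = -18 + (9 + 16 + 6 + 24)*43 = -18 + 55*43 = -18 + 2365 = 2347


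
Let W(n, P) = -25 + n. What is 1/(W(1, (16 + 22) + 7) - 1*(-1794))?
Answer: 1/1770 ≈ 0.00056497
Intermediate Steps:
1/(W(1, (16 + 22) + 7) - 1*(-1794)) = 1/((-25 + 1) - 1*(-1794)) = 1/(-24 + 1794) = 1/1770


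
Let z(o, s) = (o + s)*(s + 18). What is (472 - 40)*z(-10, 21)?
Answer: 185328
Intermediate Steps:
z(o, s) = (18 + s)*(o + s) (z(o, s) = (o + s)*(18 + s) = (18 + s)*(o + s))
(472 - 40)*z(-10, 21) = (472 - 40)*(21² + 18*(-10) + 18*21 - 10*21) = 432*(441 - 180 + 378 - 210) = 432*429 = 185328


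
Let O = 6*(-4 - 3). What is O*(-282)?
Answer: 11844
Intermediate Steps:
O = -42 (O = 6*(-7) = -42)
O*(-282) = -42*(-282) = 11844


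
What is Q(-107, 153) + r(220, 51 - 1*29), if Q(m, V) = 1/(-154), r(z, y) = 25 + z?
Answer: 37729/154 ≈ 244.99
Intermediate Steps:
Q(m, V) = -1/154
Q(-107, 153) + r(220, 51 - 1*29) = -1/154 + (25 + 220) = -1/154 + 245 = 37729/154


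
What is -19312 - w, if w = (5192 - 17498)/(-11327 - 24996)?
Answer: -100211726/5189 ≈ -19312.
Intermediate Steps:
w = 1758/5189 (w = -12306/(-36323) = -12306*(-1/36323) = 1758/5189 ≈ 0.33879)
-19312 - w = -19312 - 1*1758/5189 = -19312 - 1758/5189 = -100211726/5189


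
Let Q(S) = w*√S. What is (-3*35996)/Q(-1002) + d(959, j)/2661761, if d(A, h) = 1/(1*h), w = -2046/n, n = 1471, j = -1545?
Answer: -1/4112420745 - 13237529*I*√1002/170841 ≈ -2.4317e-10 - 2452.7*I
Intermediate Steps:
w = -2046/1471 ≈ -1.3909
d(A, h) = 1/h
Q(S) = -2046*√S/1471
(-3*35996)/Q(-1002) + d(959, j)/2661761 = (-3*35996)/((-2046*I*√1002/1471)) + 1/(-1545*2661761) = -107988*1471*I*√1002/2050092 - 1/1545*1/2661761 = -107988*1471*I*√1002/2050092 - 1/4112420745 = -13237529*I*√1002/170841 - 1/4112420745 = -1/4112420745 - 13237529*I*√1002/170841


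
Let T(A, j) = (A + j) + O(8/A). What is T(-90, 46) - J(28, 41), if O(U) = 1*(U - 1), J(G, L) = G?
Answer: -3289/45 ≈ -73.089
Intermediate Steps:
O(U) = -1 + U (O(U) = 1*(-1 + U) = -1 + U)
T(A, j) = -1 + A + j + 8/A (T(A, j) = (A + j) + (-1 + 8/A) = -1 + A + j + 8/A)
T(-90, 46) - J(28, 41) = (-1 - 90 + 46 + 8/(-90)) - 1*28 = (-1 - 90 + 46 + 8*(-1/90)) - 28 = (-1 - 90 + 46 - 4/45) - 28 = -2029/45 - 28 = -3289/45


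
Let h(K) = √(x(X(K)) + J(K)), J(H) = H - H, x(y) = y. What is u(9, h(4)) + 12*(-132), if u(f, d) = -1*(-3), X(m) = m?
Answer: -1581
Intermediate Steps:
J(H) = 0
h(K) = √K (h(K) = √(K + 0) = √K)
u(f, d) = 3
u(9, h(4)) + 12*(-132) = 3 + 12*(-132) = 3 - 1584 = -1581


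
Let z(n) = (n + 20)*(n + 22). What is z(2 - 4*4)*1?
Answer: 48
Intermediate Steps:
z(n) = (20 + n)*(22 + n)
z(2 - 4*4)*1 = (440 + (2 - 4*4)² + 42*(2 - 4*4))*1 = (440 + (2 - 16)² + 42*(2 - 16))*1 = (440 + (-14)² + 42*(-14))*1 = (440 + 196 - 588)*1 = 48*1 = 48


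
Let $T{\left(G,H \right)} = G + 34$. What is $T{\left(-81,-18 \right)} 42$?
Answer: $-1974$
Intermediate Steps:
$T{\left(G,H \right)} = 34 + G$
$T{\left(-81,-18 \right)} 42 = \left(34 - 81\right) 42 = \left(-47\right) 42 = -1974$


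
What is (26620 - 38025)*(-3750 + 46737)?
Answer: -490266735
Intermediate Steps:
(26620 - 38025)*(-3750 + 46737) = -11405*42987 = -490266735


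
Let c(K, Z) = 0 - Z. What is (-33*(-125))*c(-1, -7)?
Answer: 28875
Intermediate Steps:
c(K, Z) = -Z
(-33*(-125))*c(-1, -7) = (-33*(-125))*(-1*(-7)) = 4125*7 = 28875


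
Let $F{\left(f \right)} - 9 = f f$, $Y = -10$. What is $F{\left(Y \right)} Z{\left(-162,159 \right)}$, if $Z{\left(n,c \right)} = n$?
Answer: $-17658$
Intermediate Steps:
$F{\left(f \right)} = 9 + f^{2}$ ($F{\left(f \right)} = 9 + f f = 9 + f^{2}$)
$F{\left(Y \right)} Z{\left(-162,159 \right)} = \left(9 + \left(-10\right)^{2}\right) \left(-162\right) = \left(9 + 100\right) \left(-162\right) = 109 \left(-162\right) = -17658$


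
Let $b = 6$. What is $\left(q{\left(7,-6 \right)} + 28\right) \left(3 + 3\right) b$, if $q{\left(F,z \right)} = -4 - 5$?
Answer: $684$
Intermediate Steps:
$q{\left(F,z \right)} = -9$ ($q{\left(F,z \right)} = -4 - 5 = -9$)
$\left(q{\left(7,-6 \right)} + 28\right) \left(3 + 3\right) b = \left(-9 + 28\right) \left(3 + 3\right) 6 = 19 \cdot 6 \cdot 6 = 19 \cdot 36 = 684$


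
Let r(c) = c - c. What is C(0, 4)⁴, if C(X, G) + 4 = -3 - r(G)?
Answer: 2401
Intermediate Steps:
r(c) = 0
C(X, G) = -7 (C(X, G) = -4 + (-3 - 1*0) = -4 + (-3 + 0) = -4 - 3 = -7)
C(0, 4)⁴ = (-7)⁴ = 2401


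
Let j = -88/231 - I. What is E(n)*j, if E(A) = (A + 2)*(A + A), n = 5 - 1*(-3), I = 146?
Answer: -491840/21 ≈ -23421.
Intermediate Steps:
j = -3074/21 (j = -88/231 - 1*146 = -88*1/231 - 146 = -8/21 - 146 = -3074/21 ≈ -146.38)
n = 8 (n = 5 + 3 = 8)
E(A) = 2*A*(2 + A) (E(A) = (2 + A)*(2*A) = 2*A*(2 + A))
E(n)*j = (2*8*(2 + 8))*(-3074/21) = (2*8*10)*(-3074/21) = 160*(-3074/21) = -491840/21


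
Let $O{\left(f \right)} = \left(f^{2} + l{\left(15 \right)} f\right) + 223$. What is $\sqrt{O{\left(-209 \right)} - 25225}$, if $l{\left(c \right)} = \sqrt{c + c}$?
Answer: $\sqrt{18679 - 209 \sqrt{30}} \approx 132.42$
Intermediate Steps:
$l{\left(c \right)} = \sqrt{2} \sqrt{c}$ ($l{\left(c \right)} = \sqrt{2 c} = \sqrt{2} \sqrt{c}$)
$O{\left(f \right)} = 223 + f^{2} + f \sqrt{30}$ ($O{\left(f \right)} = \left(f^{2} + \sqrt{2} \sqrt{15} f\right) + 223 = \left(f^{2} + \sqrt{30} f\right) + 223 = \left(f^{2} + f \sqrt{30}\right) + 223 = 223 + f^{2} + f \sqrt{30}$)
$\sqrt{O{\left(-209 \right)} - 25225} = \sqrt{\left(223 + \left(-209\right)^{2} - 209 \sqrt{30}\right) - 25225} = \sqrt{\left(223 + 43681 - 209 \sqrt{30}\right) - 25225} = \sqrt{\left(43904 - 209 \sqrt{30}\right) - 25225} = \sqrt{18679 - 209 \sqrt{30}}$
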